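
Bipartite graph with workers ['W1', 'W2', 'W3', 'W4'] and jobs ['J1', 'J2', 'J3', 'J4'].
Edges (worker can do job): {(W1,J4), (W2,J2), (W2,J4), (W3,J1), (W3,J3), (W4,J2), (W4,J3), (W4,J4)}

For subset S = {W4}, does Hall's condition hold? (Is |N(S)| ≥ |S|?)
Yes: |N(S)| = 3, |S| = 1

Subset S = {W4}
Neighbors N(S) = {J2, J3, J4}

|N(S)| = 3, |S| = 1
Hall's condition: |N(S)| ≥ |S| is satisfied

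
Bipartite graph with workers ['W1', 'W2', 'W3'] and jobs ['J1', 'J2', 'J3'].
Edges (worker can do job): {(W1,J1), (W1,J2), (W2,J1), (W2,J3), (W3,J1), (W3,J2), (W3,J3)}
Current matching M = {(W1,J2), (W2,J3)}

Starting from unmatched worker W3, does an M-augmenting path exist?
Yes: W3 → J1

An M-augmenting path alternates non-matching / matching edges, starting and ending at unmatched vertices.
Path: W3 → J1
(J1 is unmatched in M, so the path is augmenting.)
Flipping edges along this path would increase |M| from 2 to 3.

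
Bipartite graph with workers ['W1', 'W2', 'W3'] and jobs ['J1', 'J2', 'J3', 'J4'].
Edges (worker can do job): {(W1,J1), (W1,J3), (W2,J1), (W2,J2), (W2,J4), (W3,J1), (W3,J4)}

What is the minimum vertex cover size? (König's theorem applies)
Minimum vertex cover size = 3

By König's theorem: in bipartite graphs,
min vertex cover = max matching = 3

Maximum matching has size 3, so minimum vertex cover also has size 3.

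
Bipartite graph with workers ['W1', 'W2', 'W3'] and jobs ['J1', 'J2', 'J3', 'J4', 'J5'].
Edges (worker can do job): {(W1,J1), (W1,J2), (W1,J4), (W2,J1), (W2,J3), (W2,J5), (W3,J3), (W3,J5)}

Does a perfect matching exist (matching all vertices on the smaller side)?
Yes, perfect matching exists (size 3)

Perfect matching: {(W1,J1), (W2,J5), (W3,J3)}
All 3 vertices on the smaller side are matched.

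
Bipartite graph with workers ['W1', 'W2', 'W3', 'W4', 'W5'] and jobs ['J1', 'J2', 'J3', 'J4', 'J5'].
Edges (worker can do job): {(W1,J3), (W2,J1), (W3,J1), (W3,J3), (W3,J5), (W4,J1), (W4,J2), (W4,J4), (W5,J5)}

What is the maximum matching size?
Maximum matching size = 4

Maximum matching: {(W1,J3), (W2,J1), (W3,J5), (W4,J2)}
Size: 4

This assigns 4 workers to 4 distinct jobs.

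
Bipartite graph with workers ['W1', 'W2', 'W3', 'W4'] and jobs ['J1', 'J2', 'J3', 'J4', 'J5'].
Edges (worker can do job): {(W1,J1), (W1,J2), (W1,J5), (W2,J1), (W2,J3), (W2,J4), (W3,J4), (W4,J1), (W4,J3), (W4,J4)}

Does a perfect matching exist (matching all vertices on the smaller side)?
Yes, perfect matching exists (size 4)

Perfect matching: {(W1,J2), (W2,J1), (W3,J4), (W4,J3)}
All 4 vertices on the smaller side are matched.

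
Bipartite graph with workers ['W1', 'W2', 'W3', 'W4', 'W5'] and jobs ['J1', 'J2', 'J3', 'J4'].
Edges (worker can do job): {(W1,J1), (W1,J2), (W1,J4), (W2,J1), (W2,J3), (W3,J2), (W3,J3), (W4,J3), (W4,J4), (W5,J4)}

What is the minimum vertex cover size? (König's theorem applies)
Minimum vertex cover size = 4

By König's theorem: in bipartite graphs,
min vertex cover = max matching = 4

Maximum matching has size 4, so minimum vertex cover also has size 4.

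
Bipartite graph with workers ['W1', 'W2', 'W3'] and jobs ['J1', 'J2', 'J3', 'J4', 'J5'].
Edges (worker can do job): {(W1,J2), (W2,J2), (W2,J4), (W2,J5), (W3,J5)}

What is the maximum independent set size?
Maximum independent set = 5

By König's theorem:
- Min vertex cover = Max matching = 3
- Max independent set = Total vertices - Min vertex cover
- Max independent set = 8 - 3 = 5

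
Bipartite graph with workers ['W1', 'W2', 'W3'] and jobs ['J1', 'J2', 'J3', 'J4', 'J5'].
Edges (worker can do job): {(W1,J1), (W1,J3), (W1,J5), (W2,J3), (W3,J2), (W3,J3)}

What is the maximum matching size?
Maximum matching size = 3

Maximum matching: {(W1,J1), (W2,J3), (W3,J2)}
Size: 3

This assigns 3 workers to 3 distinct jobs.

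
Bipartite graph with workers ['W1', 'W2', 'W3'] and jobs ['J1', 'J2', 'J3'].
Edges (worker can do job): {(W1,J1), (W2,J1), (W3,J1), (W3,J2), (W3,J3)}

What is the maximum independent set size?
Maximum independent set = 4

By König's theorem:
- Min vertex cover = Max matching = 2
- Max independent set = Total vertices - Min vertex cover
- Max independent set = 6 - 2 = 4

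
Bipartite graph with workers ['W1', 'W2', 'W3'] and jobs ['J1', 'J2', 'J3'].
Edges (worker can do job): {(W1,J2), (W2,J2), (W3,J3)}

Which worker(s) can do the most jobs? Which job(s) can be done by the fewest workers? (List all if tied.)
Most versatile: W1, W2, W3 (1 jobs); Least covered: J1 (0 workers)

Worker degrees (jobs they can do): W1:1, W2:1, W3:1
Job degrees (workers who can do it): J1:0, J2:2, J3:1

Maximum worker degree is 1, achieved by: W1, W2, W3
Minimum job degree is 0, achieved by: J1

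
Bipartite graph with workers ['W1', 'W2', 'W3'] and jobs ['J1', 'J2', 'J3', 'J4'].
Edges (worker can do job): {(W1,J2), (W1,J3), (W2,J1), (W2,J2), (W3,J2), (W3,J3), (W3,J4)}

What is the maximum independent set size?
Maximum independent set = 4

By König's theorem:
- Min vertex cover = Max matching = 3
- Max independent set = Total vertices - Min vertex cover
- Max independent set = 7 - 3 = 4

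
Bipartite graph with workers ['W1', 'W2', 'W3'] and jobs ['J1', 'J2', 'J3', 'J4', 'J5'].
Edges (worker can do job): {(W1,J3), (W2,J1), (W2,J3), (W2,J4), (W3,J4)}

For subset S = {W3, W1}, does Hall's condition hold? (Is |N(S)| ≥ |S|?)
Yes: |N(S)| = 2, |S| = 2

Subset S = {W3, W1}
Neighbors N(S) = {J3, J4}

|N(S)| = 2, |S| = 2
Hall's condition: |N(S)| ≥ |S| is satisfied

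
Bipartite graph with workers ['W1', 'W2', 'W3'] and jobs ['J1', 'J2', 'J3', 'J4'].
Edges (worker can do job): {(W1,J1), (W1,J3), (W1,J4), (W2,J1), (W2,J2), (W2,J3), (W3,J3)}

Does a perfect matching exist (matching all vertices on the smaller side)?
Yes, perfect matching exists (size 3)

Perfect matching: {(W1,J4), (W2,J1), (W3,J3)}
All 3 vertices on the smaller side are matched.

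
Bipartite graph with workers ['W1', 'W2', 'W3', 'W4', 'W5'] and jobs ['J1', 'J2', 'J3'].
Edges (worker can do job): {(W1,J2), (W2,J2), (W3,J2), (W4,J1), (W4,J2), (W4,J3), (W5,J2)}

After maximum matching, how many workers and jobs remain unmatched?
Unmatched: 3 workers, 1 jobs

Maximum matching size: 2
Workers: 5 total, 2 matched, 3 unmatched
Jobs: 3 total, 2 matched, 1 unmatched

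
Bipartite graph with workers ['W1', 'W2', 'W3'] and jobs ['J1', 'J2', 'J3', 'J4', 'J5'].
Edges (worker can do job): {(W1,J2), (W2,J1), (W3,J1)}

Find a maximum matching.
Matching: {(W1,J2), (W3,J1)}

Maximum matching (size 2):
  W1 → J2
  W3 → J1

Each worker is assigned to at most one job, and each job to at most one worker.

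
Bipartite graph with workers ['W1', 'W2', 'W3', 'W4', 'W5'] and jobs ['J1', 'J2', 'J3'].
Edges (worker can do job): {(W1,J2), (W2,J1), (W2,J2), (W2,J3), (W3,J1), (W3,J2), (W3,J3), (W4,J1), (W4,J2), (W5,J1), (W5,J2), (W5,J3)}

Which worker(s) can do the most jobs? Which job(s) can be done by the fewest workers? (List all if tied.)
Most versatile: W2, W3, W5 (3 jobs); Least covered: J3 (3 workers)

Worker degrees (jobs they can do): W1:1, W2:3, W3:3, W4:2, W5:3
Job degrees (workers who can do it): J1:4, J2:5, J3:3

Maximum worker degree is 3, achieved by: W2, W3, W5
Minimum job degree is 3, achieved by: J3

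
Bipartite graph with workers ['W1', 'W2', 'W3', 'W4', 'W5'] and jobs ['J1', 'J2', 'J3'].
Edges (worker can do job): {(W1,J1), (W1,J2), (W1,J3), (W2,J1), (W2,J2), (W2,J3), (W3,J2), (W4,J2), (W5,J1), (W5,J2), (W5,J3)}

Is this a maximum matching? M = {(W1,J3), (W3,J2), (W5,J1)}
Yes, size 3 is maximum

Proposed matching has size 3.
Maximum matching size for this graph: 3.

This is a maximum matching.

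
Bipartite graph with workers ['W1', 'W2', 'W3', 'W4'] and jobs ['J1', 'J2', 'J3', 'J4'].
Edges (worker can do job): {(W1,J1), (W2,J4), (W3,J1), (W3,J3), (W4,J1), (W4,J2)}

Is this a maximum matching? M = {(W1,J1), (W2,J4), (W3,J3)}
No, size 3 is not maximum

Proposed matching has size 3.
Maximum matching size for this graph: 4.

This is NOT maximum - can be improved to size 4.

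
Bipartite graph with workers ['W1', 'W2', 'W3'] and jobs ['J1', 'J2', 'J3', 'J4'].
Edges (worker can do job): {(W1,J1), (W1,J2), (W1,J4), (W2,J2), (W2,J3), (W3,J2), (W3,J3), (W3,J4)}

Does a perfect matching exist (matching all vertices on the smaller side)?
Yes, perfect matching exists (size 3)

Perfect matching: {(W1,J1), (W2,J2), (W3,J4)}
All 3 vertices on the smaller side are matched.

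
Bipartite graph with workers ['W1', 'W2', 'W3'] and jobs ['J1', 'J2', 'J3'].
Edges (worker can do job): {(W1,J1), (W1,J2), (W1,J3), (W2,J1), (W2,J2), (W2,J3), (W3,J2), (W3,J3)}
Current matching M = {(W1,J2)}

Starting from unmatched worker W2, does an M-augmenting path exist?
Yes: W2 → J3

An M-augmenting path alternates non-matching / matching edges, starting and ending at unmatched vertices.
Path: W2 → J3
(J3 is unmatched in M, so the path is augmenting.)
Flipping edges along this path would increase |M| from 1 to 2.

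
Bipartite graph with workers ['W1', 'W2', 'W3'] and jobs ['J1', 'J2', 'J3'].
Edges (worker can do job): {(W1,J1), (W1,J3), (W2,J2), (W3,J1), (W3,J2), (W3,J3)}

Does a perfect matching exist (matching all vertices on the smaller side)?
Yes, perfect matching exists (size 3)

Perfect matching: {(W1,J3), (W2,J2), (W3,J1)}
All 3 vertices on the smaller side are matched.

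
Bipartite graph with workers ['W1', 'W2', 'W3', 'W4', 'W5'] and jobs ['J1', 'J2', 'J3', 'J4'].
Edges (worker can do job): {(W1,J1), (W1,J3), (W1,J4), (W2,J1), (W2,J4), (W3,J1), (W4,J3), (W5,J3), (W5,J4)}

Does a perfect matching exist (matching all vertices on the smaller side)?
No, maximum matching has size 3 < 4

Maximum matching has size 3, need 4 for perfect matching.
Unmatched workers: ['W4', 'W2']
Unmatched jobs: ['J2']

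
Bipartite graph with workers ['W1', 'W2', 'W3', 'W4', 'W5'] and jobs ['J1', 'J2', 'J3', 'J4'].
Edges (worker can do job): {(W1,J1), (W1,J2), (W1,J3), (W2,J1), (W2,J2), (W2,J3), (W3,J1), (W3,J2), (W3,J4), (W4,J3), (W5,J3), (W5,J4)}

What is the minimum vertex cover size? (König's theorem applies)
Minimum vertex cover size = 4

By König's theorem: in bipartite graphs,
min vertex cover = max matching = 4

Maximum matching has size 4, so minimum vertex cover also has size 4.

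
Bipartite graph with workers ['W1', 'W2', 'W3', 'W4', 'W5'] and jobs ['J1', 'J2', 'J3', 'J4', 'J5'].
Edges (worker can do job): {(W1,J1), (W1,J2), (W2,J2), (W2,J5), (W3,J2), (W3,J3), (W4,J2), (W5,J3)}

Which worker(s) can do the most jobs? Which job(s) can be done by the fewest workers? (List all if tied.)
Most versatile: W1, W2, W3 (2 jobs); Least covered: J4 (0 workers)

Worker degrees (jobs they can do): W1:2, W2:2, W3:2, W4:1, W5:1
Job degrees (workers who can do it): J1:1, J2:4, J3:2, J4:0, J5:1

Maximum worker degree is 2, achieved by: W1, W2, W3
Minimum job degree is 0, achieved by: J4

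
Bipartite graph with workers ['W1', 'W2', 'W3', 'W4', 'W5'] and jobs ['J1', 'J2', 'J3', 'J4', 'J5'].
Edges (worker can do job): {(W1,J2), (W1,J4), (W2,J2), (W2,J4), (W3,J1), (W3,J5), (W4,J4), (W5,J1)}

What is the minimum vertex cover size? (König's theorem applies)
Minimum vertex cover size = 4

By König's theorem: in bipartite graphs,
min vertex cover = max matching = 4

Maximum matching has size 4, so minimum vertex cover also has size 4.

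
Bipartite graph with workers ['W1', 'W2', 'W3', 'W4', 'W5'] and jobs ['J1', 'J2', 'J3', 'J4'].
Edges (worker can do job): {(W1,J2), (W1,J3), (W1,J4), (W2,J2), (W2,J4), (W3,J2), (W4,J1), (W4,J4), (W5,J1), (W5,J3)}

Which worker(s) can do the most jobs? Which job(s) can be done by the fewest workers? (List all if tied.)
Most versatile: W1 (3 jobs); Least covered: J1, J3 (2 workers)

Worker degrees (jobs they can do): W1:3, W2:2, W3:1, W4:2, W5:2
Job degrees (workers who can do it): J1:2, J2:3, J3:2, J4:3

Maximum worker degree is 3, achieved by: W1
Minimum job degree is 2, achieved by: J1, J3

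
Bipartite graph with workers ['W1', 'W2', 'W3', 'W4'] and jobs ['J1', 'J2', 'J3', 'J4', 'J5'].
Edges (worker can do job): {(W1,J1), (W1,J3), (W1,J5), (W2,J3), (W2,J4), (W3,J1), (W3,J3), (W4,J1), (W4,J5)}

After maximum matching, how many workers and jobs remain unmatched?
Unmatched: 0 workers, 1 jobs

Maximum matching size: 4
Workers: 4 total, 4 matched, 0 unmatched
Jobs: 5 total, 4 matched, 1 unmatched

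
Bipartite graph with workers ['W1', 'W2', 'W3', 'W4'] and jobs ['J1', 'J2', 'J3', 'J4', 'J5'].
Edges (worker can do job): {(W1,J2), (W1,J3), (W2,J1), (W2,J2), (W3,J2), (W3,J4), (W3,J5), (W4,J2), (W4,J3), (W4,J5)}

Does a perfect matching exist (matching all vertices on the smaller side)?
Yes, perfect matching exists (size 4)

Perfect matching: {(W1,J2), (W2,J1), (W3,J4), (W4,J3)}
All 4 vertices on the smaller side are matched.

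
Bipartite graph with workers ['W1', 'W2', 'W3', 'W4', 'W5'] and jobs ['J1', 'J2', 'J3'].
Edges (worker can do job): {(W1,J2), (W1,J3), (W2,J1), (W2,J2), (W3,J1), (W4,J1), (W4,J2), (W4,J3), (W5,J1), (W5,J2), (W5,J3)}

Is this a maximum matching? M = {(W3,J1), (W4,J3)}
No, size 2 is not maximum

Proposed matching has size 2.
Maximum matching size for this graph: 3.

This is NOT maximum - can be improved to size 3.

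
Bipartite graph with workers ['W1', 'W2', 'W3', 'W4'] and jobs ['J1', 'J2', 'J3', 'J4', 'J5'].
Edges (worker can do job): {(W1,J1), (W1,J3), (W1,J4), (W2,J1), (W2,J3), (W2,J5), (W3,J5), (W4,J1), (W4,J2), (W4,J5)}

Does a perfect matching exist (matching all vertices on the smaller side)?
Yes, perfect matching exists (size 4)

Perfect matching: {(W1,J4), (W2,J3), (W3,J5), (W4,J1)}
All 4 vertices on the smaller side are matched.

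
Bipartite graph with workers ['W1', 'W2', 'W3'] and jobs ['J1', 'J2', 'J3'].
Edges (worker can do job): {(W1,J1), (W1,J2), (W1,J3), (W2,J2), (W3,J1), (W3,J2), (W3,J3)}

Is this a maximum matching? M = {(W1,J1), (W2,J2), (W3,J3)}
Yes, size 3 is maximum

Proposed matching has size 3.
Maximum matching size for this graph: 3.

This is a maximum matching.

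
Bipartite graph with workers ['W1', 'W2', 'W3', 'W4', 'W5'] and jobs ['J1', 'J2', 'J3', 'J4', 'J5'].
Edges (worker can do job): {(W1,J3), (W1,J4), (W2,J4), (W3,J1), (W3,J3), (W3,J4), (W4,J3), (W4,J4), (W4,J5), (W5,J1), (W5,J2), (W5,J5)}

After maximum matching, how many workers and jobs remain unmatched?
Unmatched: 0 workers, 0 jobs

Maximum matching size: 5
Workers: 5 total, 5 matched, 0 unmatched
Jobs: 5 total, 5 matched, 0 unmatched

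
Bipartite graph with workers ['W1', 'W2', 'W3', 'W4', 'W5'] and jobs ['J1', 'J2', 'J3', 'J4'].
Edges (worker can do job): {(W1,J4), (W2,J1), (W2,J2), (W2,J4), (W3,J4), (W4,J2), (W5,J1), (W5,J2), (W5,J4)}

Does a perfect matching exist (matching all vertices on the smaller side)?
No, maximum matching has size 3 < 4

Maximum matching has size 3, need 4 for perfect matching.
Unmatched workers: ['W4', 'W1']
Unmatched jobs: ['J3']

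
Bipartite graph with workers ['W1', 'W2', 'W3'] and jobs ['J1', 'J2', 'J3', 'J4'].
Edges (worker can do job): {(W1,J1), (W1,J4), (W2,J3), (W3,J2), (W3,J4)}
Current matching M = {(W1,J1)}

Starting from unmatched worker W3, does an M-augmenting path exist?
Yes: W3 → J4

An M-augmenting path alternates non-matching / matching edges, starting and ending at unmatched vertices.
Path: W3 → J4
(J4 is unmatched in M, so the path is augmenting.)
Flipping edges along this path would increase |M| from 1 to 2.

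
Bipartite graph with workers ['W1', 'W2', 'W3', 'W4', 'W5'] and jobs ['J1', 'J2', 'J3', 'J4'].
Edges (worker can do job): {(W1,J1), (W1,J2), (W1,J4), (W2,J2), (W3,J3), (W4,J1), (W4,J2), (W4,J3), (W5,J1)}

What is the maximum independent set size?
Maximum independent set = 5

By König's theorem:
- Min vertex cover = Max matching = 4
- Max independent set = Total vertices - Min vertex cover
- Max independent set = 9 - 4 = 5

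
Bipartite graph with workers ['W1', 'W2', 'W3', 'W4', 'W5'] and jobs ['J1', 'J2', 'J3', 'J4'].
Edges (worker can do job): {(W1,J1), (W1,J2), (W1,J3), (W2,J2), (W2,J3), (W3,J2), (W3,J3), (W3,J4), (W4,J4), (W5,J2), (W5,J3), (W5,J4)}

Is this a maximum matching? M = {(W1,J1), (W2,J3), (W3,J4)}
No, size 3 is not maximum

Proposed matching has size 3.
Maximum matching size for this graph: 4.

This is NOT maximum - can be improved to size 4.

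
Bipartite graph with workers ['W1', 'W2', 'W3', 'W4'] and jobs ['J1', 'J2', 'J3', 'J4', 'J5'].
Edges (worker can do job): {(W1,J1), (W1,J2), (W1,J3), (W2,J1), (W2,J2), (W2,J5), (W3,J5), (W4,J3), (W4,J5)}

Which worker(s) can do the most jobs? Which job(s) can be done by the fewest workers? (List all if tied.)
Most versatile: W1, W2 (3 jobs); Least covered: J4 (0 workers)

Worker degrees (jobs they can do): W1:3, W2:3, W3:1, W4:2
Job degrees (workers who can do it): J1:2, J2:2, J3:2, J4:0, J5:3

Maximum worker degree is 3, achieved by: W1, W2
Minimum job degree is 0, achieved by: J4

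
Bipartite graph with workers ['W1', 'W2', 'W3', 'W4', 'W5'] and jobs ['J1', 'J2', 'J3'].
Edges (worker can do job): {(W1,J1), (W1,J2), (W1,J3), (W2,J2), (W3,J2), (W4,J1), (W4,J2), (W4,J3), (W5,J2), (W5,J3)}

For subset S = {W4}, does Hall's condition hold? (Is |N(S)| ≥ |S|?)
Yes: |N(S)| = 3, |S| = 1

Subset S = {W4}
Neighbors N(S) = {J1, J2, J3}

|N(S)| = 3, |S| = 1
Hall's condition: |N(S)| ≥ |S| is satisfied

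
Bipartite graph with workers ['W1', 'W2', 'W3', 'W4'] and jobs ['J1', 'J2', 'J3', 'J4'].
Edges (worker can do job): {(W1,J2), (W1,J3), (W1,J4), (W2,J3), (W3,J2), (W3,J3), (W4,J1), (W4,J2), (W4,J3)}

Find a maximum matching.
Matching: {(W1,J4), (W2,J3), (W3,J2), (W4,J1)}

Maximum matching (size 4):
  W1 → J4
  W2 → J3
  W3 → J2
  W4 → J1

Each worker is assigned to at most one job, and each job to at most one worker.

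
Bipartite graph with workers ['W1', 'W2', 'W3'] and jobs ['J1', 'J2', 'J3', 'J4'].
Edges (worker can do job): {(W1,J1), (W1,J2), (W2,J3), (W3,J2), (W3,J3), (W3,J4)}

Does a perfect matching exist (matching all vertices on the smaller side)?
Yes, perfect matching exists (size 3)

Perfect matching: {(W1,J2), (W2,J3), (W3,J4)}
All 3 vertices on the smaller side are matched.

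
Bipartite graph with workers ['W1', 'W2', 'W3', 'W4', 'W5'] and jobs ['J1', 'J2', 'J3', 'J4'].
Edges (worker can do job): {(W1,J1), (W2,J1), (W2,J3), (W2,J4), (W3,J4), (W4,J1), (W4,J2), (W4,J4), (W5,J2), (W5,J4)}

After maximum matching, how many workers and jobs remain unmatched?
Unmatched: 1 workers, 0 jobs

Maximum matching size: 4
Workers: 5 total, 4 matched, 1 unmatched
Jobs: 4 total, 4 matched, 0 unmatched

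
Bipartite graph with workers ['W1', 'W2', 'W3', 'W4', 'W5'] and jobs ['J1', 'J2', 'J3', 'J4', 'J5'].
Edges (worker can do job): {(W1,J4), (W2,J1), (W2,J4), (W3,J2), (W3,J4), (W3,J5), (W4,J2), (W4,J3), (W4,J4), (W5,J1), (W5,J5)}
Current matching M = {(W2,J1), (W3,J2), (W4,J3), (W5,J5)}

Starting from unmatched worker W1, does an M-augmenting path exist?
Yes: W1 → J4

An M-augmenting path alternates non-matching / matching edges, starting and ending at unmatched vertices.
Path: W1 → J4
(J4 is unmatched in M, so the path is augmenting.)
Flipping edges along this path would increase |M| from 4 to 5.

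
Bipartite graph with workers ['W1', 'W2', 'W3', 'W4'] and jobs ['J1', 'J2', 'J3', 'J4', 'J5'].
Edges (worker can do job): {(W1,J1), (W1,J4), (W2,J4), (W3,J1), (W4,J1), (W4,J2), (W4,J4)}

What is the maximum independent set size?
Maximum independent set = 6

By König's theorem:
- Min vertex cover = Max matching = 3
- Max independent set = Total vertices - Min vertex cover
- Max independent set = 9 - 3 = 6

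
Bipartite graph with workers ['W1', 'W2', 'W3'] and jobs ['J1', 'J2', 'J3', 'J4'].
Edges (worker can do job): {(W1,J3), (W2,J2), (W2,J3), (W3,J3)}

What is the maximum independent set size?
Maximum independent set = 5

By König's theorem:
- Min vertex cover = Max matching = 2
- Max independent set = Total vertices - Min vertex cover
- Max independent set = 7 - 2 = 5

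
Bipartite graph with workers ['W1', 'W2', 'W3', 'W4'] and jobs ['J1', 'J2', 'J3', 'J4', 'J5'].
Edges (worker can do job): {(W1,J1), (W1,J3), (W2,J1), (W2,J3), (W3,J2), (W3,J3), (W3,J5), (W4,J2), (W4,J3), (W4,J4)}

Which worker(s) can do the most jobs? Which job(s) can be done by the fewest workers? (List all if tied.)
Most versatile: W3, W4 (3 jobs); Least covered: J4, J5 (1 workers)

Worker degrees (jobs they can do): W1:2, W2:2, W3:3, W4:3
Job degrees (workers who can do it): J1:2, J2:2, J3:4, J4:1, J5:1

Maximum worker degree is 3, achieved by: W3, W4
Minimum job degree is 1, achieved by: J4, J5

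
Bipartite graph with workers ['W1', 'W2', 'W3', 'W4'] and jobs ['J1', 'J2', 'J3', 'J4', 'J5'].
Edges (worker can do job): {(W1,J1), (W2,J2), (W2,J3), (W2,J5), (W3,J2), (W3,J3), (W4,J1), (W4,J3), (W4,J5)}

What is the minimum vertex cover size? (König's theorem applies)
Minimum vertex cover size = 4

By König's theorem: in bipartite graphs,
min vertex cover = max matching = 4

Maximum matching has size 4, so minimum vertex cover also has size 4.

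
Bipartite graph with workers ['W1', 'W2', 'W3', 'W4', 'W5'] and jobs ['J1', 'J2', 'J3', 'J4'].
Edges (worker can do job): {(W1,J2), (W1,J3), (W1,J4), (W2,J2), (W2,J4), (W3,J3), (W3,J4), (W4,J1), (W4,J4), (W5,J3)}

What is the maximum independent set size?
Maximum independent set = 5

By König's theorem:
- Min vertex cover = Max matching = 4
- Max independent set = Total vertices - Min vertex cover
- Max independent set = 9 - 4 = 5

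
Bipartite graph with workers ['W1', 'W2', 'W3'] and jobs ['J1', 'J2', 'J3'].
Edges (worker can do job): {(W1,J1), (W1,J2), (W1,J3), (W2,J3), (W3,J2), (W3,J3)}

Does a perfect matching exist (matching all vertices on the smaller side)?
Yes, perfect matching exists (size 3)

Perfect matching: {(W1,J1), (W2,J3), (W3,J2)}
All 3 vertices on the smaller side are matched.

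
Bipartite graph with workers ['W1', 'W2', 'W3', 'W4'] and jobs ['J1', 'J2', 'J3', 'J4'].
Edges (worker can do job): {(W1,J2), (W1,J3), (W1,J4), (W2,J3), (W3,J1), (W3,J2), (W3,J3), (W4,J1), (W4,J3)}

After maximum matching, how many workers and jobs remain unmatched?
Unmatched: 0 workers, 0 jobs

Maximum matching size: 4
Workers: 4 total, 4 matched, 0 unmatched
Jobs: 4 total, 4 matched, 0 unmatched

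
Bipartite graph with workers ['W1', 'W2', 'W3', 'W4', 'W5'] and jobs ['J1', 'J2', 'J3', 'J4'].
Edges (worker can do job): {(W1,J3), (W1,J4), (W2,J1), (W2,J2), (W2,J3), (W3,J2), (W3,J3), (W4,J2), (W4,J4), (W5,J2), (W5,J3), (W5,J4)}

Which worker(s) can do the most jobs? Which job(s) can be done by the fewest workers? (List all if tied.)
Most versatile: W2, W5 (3 jobs); Least covered: J1 (1 workers)

Worker degrees (jobs they can do): W1:2, W2:3, W3:2, W4:2, W5:3
Job degrees (workers who can do it): J1:1, J2:4, J3:4, J4:3

Maximum worker degree is 3, achieved by: W2, W5
Minimum job degree is 1, achieved by: J1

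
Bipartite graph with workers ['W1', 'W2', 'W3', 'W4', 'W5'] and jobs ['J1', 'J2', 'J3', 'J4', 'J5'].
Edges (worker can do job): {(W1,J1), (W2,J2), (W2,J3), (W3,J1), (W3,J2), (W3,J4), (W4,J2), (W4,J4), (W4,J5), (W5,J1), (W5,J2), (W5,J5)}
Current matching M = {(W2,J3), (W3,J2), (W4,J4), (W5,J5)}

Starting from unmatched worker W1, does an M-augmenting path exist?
Yes: W1 → J1

An M-augmenting path alternates non-matching / matching edges, starting and ending at unmatched vertices.
Path: W1 → J1
(J1 is unmatched in M, so the path is augmenting.)
Flipping edges along this path would increase |M| from 4 to 5.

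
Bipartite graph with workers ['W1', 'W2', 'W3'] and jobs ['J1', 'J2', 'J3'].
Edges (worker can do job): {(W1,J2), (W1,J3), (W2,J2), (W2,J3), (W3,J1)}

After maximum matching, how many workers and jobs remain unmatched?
Unmatched: 0 workers, 0 jobs

Maximum matching size: 3
Workers: 3 total, 3 matched, 0 unmatched
Jobs: 3 total, 3 matched, 0 unmatched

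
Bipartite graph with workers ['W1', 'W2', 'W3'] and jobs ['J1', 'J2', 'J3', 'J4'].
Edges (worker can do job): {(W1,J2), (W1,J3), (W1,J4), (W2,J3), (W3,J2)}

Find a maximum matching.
Matching: {(W1,J4), (W2,J3), (W3,J2)}

Maximum matching (size 3):
  W1 → J4
  W2 → J3
  W3 → J2

Each worker is assigned to at most one job, and each job to at most one worker.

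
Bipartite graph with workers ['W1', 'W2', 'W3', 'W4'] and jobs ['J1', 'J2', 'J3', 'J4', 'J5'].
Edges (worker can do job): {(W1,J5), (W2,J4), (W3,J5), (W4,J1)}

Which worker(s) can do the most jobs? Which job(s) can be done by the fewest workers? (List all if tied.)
Most versatile: W1, W2, W3, W4 (1 jobs); Least covered: J2, J3 (0 workers)

Worker degrees (jobs they can do): W1:1, W2:1, W3:1, W4:1
Job degrees (workers who can do it): J1:1, J2:0, J3:0, J4:1, J5:2

Maximum worker degree is 1, achieved by: W1, W2, W3, W4
Minimum job degree is 0, achieved by: J2, J3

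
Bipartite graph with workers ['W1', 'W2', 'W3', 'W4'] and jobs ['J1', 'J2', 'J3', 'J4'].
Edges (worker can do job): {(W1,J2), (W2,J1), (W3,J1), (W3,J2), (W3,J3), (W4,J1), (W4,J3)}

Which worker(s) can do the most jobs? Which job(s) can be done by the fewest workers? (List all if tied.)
Most versatile: W3 (3 jobs); Least covered: J4 (0 workers)

Worker degrees (jobs they can do): W1:1, W2:1, W3:3, W4:2
Job degrees (workers who can do it): J1:3, J2:2, J3:2, J4:0

Maximum worker degree is 3, achieved by: W3
Minimum job degree is 0, achieved by: J4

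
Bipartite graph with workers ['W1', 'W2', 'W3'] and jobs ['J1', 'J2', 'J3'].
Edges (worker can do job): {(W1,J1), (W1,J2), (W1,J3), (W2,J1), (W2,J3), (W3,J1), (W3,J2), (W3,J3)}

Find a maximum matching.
Matching: {(W1,J2), (W2,J1), (W3,J3)}

Maximum matching (size 3):
  W1 → J2
  W2 → J1
  W3 → J3

Each worker is assigned to at most one job, and each job to at most one worker.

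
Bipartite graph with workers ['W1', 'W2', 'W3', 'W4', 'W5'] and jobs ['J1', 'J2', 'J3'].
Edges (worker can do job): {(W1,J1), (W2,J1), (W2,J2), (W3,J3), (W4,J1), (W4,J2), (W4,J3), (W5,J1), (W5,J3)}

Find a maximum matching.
Matching: {(W3,J3), (W4,J2), (W5,J1)}

Maximum matching (size 3):
  W3 → J3
  W4 → J2
  W5 → J1

Each worker is assigned to at most one job, and each job to at most one worker.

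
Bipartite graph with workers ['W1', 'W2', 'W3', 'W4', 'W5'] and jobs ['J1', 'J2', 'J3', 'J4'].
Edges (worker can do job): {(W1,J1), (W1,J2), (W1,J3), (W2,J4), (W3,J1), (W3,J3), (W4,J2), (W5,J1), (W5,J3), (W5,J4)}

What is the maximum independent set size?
Maximum independent set = 5

By König's theorem:
- Min vertex cover = Max matching = 4
- Max independent set = Total vertices - Min vertex cover
- Max independent set = 9 - 4 = 5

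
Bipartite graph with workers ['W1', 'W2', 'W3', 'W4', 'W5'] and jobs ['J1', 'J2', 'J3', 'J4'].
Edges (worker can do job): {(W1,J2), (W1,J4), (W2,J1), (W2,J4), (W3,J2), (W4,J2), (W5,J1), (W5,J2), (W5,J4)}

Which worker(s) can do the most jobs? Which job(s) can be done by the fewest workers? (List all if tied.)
Most versatile: W5 (3 jobs); Least covered: J3 (0 workers)

Worker degrees (jobs they can do): W1:2, W2:2, W3:1, W4:1, W5:3
Job degrees (workers who can do it): J1:2, J2:4, J3:0, J4:3

Maximum worker degree is 3, achieved by: W5
Minimum job degree is 0, achieved by: J3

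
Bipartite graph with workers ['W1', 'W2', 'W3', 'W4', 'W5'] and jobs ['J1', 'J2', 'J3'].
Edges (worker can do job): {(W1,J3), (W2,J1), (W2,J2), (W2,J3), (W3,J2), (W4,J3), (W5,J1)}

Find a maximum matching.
Matching: {(W3,J2), (W4,J3), (W5,J1)}

Maximum matching (size 3):
  W3 → J2
  W4 → J3
  W5 → J1

Each worker is assigned to at most one job, and each job to at most one worker.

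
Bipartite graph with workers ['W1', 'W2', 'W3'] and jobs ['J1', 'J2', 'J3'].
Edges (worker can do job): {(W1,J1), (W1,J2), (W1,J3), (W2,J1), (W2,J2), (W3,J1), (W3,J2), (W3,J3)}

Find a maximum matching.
Matching: {(W1,J2), (W2,J1), (W3,J3)}

Maximum matching (size 3):
  W1 → J2
  W2 → J1
  W3 → J3

Each worker is assigned to at most one job, and each job to at most one worker.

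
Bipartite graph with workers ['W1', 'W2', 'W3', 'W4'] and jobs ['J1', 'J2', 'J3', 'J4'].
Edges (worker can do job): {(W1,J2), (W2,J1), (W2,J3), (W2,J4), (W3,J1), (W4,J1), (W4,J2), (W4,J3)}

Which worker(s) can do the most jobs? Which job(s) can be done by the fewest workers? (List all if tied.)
Most versatile: W2, W4 (3 jobs); Least covered: J4 (1 workers)

Worker degrees (jobs they can do): W1:1, W2:3, W3:1, W4:3
Job degrees (workers who can do it): J1:3, J2:2, J3:2, J4:1

Maximum worker degree is 3, achieved by: W2, W4
Minimum job degree is 1, achieved by: J4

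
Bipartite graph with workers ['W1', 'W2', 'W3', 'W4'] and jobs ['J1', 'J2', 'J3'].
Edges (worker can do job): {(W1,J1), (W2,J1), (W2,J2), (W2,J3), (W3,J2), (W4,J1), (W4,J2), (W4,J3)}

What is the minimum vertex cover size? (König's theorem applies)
Minimum vertex cover size = 3

By König's theorem: in bipartite graphs,
min vertex cover = max matching = 3

Maximum matching has size 3, so minimum vertex cover also has size 3.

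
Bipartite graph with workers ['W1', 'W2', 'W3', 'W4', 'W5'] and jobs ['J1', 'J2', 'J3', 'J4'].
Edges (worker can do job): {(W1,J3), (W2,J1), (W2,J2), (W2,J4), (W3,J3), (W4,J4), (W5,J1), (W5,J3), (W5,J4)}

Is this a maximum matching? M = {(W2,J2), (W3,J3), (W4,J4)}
No, size 3 is not maximum

Proposed matching has size 3.
Maximum matching size for this graph: 4.

This is NOT maximum - can be improved to size 4.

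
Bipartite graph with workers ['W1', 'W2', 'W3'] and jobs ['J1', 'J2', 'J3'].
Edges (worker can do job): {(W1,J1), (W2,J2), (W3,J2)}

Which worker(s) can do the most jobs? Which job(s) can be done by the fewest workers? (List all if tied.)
Most versatile: W1, W2, W3 (1 jobs); Least covered: J3 (0 workers)

Worker degrees (jobs they can do): W1:1, W2:1, W3:1
Job degrees (workers who can do it): J1:1, J2:2, J3:0

Maximum worker degree is 1, achieved by: W1, W2, W3
Minimum job degree is 0, achieved by: J3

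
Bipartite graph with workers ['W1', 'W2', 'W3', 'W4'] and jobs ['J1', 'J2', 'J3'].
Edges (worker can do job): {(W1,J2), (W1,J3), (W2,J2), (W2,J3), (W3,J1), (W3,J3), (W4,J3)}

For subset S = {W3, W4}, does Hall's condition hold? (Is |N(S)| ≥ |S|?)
Yes: |N(S)| = 2, |S| = 2

Subset S = {W3, W4}
Neighbors N(S) = {J1, J3}

|N(S)| = 2, |S| = 2
Hall's condition: |N(S)| ≥ |S| is satisfied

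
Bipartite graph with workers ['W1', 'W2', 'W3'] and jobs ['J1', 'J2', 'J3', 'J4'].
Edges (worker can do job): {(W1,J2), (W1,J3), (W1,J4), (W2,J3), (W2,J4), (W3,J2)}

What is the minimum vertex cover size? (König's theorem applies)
Minimum vertex cover size = 3

By König's theorem: in bipartite graphs,
min vertex cover = max matching = 3

Maximum matching has size 3, so minimum vertex cover also has size 3.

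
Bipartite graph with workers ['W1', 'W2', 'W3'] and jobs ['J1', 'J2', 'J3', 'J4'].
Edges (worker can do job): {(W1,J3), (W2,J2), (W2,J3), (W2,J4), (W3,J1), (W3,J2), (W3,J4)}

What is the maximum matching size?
Maximum matching size = 3

Maximum matching: {(W1,J3), (W2,J4), (W3,J1)}
Size: 3

This assigns 3 workers to 3 distinct jobs.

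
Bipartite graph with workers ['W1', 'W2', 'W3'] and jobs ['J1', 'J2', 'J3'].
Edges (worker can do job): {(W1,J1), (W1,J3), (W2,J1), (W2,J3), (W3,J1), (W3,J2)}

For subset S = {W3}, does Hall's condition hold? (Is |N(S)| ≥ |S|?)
Yes: |N(S)| = 2, |S| = 1

Subset S = {W3}
Neighbors N(S) = {J1, J2}

|N(S)| = 2, |S| = 1
Hall's condition: |N(S)| ≥ |S| is satisfied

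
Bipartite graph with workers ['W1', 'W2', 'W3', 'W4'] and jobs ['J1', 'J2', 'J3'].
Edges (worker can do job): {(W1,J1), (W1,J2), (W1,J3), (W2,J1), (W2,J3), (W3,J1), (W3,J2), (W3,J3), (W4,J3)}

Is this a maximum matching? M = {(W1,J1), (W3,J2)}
No, size 2 is not maximum

Proposed matching has size 2.
Maximum matching size for this graph: 3.

This is NOT maximum - can be improved to size 3.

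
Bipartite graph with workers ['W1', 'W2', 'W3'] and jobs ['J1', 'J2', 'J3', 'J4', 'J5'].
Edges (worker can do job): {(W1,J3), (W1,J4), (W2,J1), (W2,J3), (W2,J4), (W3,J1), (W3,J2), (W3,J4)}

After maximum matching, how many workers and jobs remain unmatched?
Unmatched: 0 workers, 2 jobs

Maximum matching size: 3
Workers: 3 total, 3 matched, 0 unmatched
Jobs: 5 total, 3 matched, 2 unmatched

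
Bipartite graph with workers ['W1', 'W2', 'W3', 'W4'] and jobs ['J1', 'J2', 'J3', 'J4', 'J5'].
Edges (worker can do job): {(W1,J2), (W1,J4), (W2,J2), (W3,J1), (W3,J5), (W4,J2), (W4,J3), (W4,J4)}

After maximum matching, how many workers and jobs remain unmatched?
Unmatched: 0 workers, 1 jobs

Maximum matching size: 4
Workers: 4 total, 4 matched, 0 unmatched
Jobs: 5 total, 4 matched, 1 unmatched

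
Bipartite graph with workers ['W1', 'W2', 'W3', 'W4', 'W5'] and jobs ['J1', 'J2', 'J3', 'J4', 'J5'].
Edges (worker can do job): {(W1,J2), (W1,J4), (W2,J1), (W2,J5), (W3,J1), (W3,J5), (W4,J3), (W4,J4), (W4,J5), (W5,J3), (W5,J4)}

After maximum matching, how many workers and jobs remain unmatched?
Unmatched: 0 workers, 0 jobs

Maximum matching size: 5
Workers: 5 total, 5 matched, 0 unmatched
Jobs: 5 total, 5 matched, 0 unmatched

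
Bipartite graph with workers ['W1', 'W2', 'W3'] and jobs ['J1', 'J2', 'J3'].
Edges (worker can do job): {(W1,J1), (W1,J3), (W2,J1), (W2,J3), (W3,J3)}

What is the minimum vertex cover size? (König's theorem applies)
Minimum vertex cover size = 2

By König's theorem: in bipartite graphs,
min vertex cover = max matching = 2

Maximum matching has size 2, so minimum vertex cover also has size 2.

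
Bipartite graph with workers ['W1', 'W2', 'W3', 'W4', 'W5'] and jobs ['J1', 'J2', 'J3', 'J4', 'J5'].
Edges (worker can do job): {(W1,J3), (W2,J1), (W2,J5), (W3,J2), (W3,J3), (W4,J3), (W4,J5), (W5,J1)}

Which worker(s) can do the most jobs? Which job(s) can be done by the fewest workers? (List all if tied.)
Most versatile: W2, W3, W4 (2 jobs); Least covered: J4 (0 workers)

Worker degrees (jobs they can do): W1:1, W2:2, W3:2, W4:2, W5:1
Job degrees (workers who can do it): J1:2, J2:1, J3:3, J4:0, J5:2

Maximum worker degree is 2, achieved by: W2, W3, W4
Minimum job degree is 0, achieved by: J4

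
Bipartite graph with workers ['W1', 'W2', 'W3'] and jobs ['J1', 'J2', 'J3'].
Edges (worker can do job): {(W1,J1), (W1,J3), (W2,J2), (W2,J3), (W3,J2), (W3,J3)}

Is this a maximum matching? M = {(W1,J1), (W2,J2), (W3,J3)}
Yes, size 3 is maximum

Proposed matching has size 3.
Maximum matching size for this graph: 3.

This is a maximum matching.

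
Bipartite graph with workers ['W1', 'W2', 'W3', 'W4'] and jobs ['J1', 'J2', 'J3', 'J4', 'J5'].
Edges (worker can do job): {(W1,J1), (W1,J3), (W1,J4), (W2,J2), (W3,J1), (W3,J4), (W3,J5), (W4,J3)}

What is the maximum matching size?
Maximum matching size = 4

Maximum matching: {(W1,J1), (W2,J2), (W3,J4), (W4,J3)}
Size: 4

This assigns 4 workers to 4 distinct jobs.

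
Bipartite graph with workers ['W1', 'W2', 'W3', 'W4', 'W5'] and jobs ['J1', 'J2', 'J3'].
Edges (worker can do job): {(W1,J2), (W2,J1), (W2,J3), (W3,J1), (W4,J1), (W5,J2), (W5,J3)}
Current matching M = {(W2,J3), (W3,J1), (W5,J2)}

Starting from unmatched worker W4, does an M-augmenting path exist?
No augmenting path from W4

Alternating search from W4 reaches jobs: {J1}.
Every reachable job is already matched in M, and following those matched edges back to workers exposes no further unvisited jobs.
No M-augmenting path from W4 exists.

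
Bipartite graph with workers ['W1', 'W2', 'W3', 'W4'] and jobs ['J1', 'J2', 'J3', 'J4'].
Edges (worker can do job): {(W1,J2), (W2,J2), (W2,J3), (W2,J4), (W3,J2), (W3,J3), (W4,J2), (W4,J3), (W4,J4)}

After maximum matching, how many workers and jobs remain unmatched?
Unmatched: 1 workers, 1 jobs

Maximum matching size: 3
Workers: 4 total, 3 matched, 1 unmatched
Jobs: 4 total, 3 matched, 1 unmatched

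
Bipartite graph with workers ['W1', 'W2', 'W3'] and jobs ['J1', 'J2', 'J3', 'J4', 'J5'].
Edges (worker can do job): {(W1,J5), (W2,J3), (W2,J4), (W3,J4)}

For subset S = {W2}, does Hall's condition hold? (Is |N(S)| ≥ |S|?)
Yes: |N(S)| = 2, |S| = 1

Subset S = {W2}
Neighbors N(S) = {J3, J4}

|N(S)| = 2, |S| = 1
Hall's condition: |N(S)| ≥ |S| is satisfied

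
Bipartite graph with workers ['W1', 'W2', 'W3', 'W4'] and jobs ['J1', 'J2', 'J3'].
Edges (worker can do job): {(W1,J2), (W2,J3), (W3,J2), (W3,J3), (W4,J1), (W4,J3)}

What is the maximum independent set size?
Maximum independent set = 4

By König's theorem:
- Min vertex cover = Max matching = 3
- Max independent set = Total vertices - Min vertex cover
- Max independent set = 7 - 3 = 4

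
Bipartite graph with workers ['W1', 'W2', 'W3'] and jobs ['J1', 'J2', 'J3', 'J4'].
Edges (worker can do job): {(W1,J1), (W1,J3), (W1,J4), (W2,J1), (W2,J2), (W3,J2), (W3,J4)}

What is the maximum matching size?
Maximum matching size = 3

Maximum matching: {(W1,J3), (W2,J1), (W3,J2)}
Size: 3

This assigns 3 workers to 3 distinct jobs.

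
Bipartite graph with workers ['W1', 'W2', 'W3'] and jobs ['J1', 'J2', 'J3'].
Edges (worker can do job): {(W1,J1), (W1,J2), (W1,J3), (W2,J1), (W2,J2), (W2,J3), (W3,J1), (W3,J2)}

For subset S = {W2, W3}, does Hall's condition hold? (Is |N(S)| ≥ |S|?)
Yes: |N(S)| = 3, |S| = 2

Subset S = {W2, W3}
Neighbors N(S) = {J1, J2, J3}

|N(S)| = 3, |S| = 2
Hall's condition: |N(S)| ≥ |S| is satisfied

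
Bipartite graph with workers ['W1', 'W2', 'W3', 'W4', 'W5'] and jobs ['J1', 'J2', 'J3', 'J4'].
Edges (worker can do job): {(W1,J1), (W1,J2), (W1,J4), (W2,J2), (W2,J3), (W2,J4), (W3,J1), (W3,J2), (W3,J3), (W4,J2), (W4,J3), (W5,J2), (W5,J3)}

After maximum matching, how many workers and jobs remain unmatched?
Unmatched: 1 workers, 0 jobs

Maximum matching size: 4
Workers: 5 total, 4 matched, 1 unmatched
Jobs: 4 total, 4 matched, 0 unmatched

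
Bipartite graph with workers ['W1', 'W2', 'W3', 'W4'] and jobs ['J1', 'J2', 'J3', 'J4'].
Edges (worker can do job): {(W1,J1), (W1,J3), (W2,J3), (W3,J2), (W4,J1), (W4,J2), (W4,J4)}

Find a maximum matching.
Matching: {(W1,J1), (W2,J3), (W3,J2), (W4,J4)}

Maximum matching (size 4):
  W1 → J1
  W2 → J3
  W3 → J2
  W4 → J4

Each worker is assigned to at most one job, and each job to at most one worker.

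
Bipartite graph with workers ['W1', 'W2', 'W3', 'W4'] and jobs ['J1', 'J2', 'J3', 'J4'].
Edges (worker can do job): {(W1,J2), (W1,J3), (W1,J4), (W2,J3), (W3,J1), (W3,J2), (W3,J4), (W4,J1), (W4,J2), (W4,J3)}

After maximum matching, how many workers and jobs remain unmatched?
Unmatched: 0 workers, 0 jobs

Maximum matching size: 4
Workers: 4 total, 4 matched, 0 unmatched
Jobs: 4 total, 4 matched, 0 unmatched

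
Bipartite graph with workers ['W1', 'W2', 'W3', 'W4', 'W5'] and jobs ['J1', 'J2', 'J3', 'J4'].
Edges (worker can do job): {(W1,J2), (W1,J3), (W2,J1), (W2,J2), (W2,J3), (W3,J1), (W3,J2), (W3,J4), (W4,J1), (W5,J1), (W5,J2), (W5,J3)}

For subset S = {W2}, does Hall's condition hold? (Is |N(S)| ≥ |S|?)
Yes: |N(S)| = 3, |S| = 1

Subset S = {W2}
Neighbors N(S) = {J1, J2, J3}

|N(S)| = 3, |S| = 1
Hall's condition: |N(S)| ≥ |S| is satisfied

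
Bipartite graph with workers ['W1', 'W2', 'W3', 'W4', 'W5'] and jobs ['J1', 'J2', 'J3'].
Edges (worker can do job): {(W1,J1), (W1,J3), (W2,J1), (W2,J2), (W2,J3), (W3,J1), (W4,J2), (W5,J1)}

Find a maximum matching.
Matching: {(W1,J3), (W3,J1), (W4,J2)}

Maximum matching (size 3):
  W1 → J3
  W3 → J1
  W4 → J2

Each worker is assigned to at most one job, and each job to at most one worker.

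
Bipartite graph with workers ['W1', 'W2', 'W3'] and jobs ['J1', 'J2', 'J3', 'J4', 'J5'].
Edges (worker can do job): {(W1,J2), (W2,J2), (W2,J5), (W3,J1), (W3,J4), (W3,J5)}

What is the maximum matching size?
Maximum matching size = 3

Maximum matching: {(W1,J2), (W2,J5), (W3,J1)}
Size: 3

This assigns 3 workers to 3 distinct jobs.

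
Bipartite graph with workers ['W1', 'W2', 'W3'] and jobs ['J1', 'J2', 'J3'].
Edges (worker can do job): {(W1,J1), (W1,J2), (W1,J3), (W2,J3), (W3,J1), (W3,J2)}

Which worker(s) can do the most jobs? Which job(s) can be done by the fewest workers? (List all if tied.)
Most versatile: W1 (3 jobs); Least covered: J1, J2, J3 (2 workers)

Worker degrees (jobs they can do): W1:3, W2:1, W3:2
Job degrees (workers who can do it): J1:2, J2:2, J3:2

Maximum worker degree is 3, achieved by: W1
Minimum job degree is 2, achieved by: J1, J2, J3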